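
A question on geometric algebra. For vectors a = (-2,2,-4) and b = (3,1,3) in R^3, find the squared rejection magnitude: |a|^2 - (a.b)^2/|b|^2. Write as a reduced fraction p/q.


|a|^2 = (-2)^2 + 2^2 + (-4)^2 = 24
|b|^2 = 3^2 + 1^2 + 3^2 = 19
a . b = (-2)*3 + 2*1 + (-4)*3 = -16
(a.b)^2 = (-16)^2 = 256
|rej|^2 = 24 - 256/19
= (456 - 256)/19
= 200/19
In lowest terms: 200/19


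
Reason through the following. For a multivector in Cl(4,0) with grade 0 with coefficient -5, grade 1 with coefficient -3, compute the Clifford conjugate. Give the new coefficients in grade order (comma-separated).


Clifford conjugate sign for grade k: (-1)^(k(k+1)/2)
Grade 0: (-1)^(0*1/2) = (-1)^0 = 1, coeff -5 -> -5
Grade 1: (-1)^(1*2/2) = (-1)^1 = -1, coeff -3 -> 3
Conjugated coefficients: -5, 3


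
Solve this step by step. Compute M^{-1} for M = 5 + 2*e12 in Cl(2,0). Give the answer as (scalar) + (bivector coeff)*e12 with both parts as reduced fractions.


M = 5 + 2*e12, where e12^2 = -1.
Since M commutes with its reverse ~M = a - b*e12, M * ~M = a^2 - b^2*e12^2 = a^2 + b^2.
So M^{-1} = ~M / (a^2 + b^2) = (a - b*e12)/(a^2 + b^2).
a^2 + b^2 = 25 + 4 = 29
Scalar part = 5/29 = 5/29
Bivector coeff = -2/29 = -2/29
M^{-1} = 5/29 - 2/29*e12


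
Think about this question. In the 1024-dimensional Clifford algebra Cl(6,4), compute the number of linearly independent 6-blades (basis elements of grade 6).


Number of grade-k basis blades in Cl(p,q) with n = p + q is C(n, k).
n = 6 + 4 = 10
C(10, 6) = 10! / (6! * 4!)
= 3628800 / (720 * 24)
= 210


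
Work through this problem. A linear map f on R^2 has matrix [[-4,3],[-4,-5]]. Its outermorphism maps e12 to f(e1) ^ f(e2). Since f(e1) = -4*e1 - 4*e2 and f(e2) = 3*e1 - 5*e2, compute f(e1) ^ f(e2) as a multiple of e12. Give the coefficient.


The outermorphism of a linear map f sends e1^e2 to f(e1)^f(e2).
f(e1) = -4*e1 - 4*e2
f(e2) = 3*e1 - 5*e2
f(e1) ^ f(e2) = (-4*e1 - 4*e2) ^ (3*e1 - 5*e2)
= (-4)*(-5)*e12 + (-4)*3*e21
= (20 - (-12))*e12
= 32*e12
Coefficient = 32


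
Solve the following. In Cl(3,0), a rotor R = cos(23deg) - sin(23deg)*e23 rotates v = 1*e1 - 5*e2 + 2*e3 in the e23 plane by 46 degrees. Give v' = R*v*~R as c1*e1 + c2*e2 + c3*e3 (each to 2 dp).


Rotor R = cos(23deg) - sin(23deg)*e23
Rotation angle theta = 2 * 23 = 46 degrees in the e23 plane (e2 -> e3).
The component perpendicular to the plane (e1) is invariant: v'_1 = v1 = 1.00
cos(46deg) = 0.6947, sin(46deg) = 0.7193
v'_2 = v2*cos(theta) - v3*sin(theta) = -5*0.6947 - 2*0.7193 = -4.91
v'_3 = v2*sin(theta) + v3*cos(theta) = -5*0.7193 + 2*0.6947 = -2.21
v' = 1.00*e1 - 4.91*e2 - 2.21*e3


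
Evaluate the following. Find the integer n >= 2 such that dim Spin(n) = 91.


dim Spin(n) = dim so(n) = n(n-1)/2.
Solve n(n-1)/2 = 91, i.e. n^2 - n - 182 = 0.
Discriminant = 1 + 8*91 = 729
n = (1 + sqrt(729))/2 = (1 + 27)/2 = 14


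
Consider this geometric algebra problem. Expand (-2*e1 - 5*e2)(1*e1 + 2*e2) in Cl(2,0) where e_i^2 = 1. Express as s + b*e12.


Expand: (-2*e1 - 5*e2)(1*e1 + 2*e2)
= (-2)*1*e1e1 + (-2)*2*e1e2 + (-5)*1*e2e1 + (-5)*2*e2e2
Using e1^2 = e2^2 = 1, e2e1 = -e1e2:
Scalar part s = (-2)*1 + (-5)*2 = -2 + (-10) = -12
Bivector part b = (-2)*2 - (-5)*1 = -4 - (-5) = 1
uv = -12 + 1*e12


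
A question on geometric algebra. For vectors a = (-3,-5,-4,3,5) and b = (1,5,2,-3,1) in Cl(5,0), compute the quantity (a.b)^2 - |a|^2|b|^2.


a . b = (-3)*1 + (-5)*5 + (-4)*2 + 3*(-3) + 5*1
= -3 + (-25) + (-8) + (-9) + 5 = -40
|a|^2 = (-3)^2 + (-5)^2 + (-4)^2 + 3^2 + 5^2 = 84
|b|^2 = 1^2 + 5^2 + 2^2 + (-3)^2 + 1^2 = 40
(a.b)^2 = (-40)^2 = 1600
|a|^2 * |b|^2 = 84 * 40 = 3360
Result = 1600 - 3360 = -1760


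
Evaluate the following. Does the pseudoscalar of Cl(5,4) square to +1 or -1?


The pseudoscalar I = e1...e_n (product of all n generators) of Cl(p,q) satisfies I^2 = (-1)^(q + n(n-1)/2).
p = 5, q = 4, n = p + q = 9
n(n-1)/2 = 9 * 8 / 2 = 36
Exponent = q + n(n-1)/2 = 4 + 36 = 40
I^2 = (-1)^40 = +1


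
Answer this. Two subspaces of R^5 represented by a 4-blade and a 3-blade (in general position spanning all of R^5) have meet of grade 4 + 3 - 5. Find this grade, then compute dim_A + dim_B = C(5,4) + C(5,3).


Meet grade = grade(A) + grade(B) - n
= 4 + 3 - 5 = 2
C(5,4) = 5
C(5,3) = 10
dim_A + dim_B = 5 + 10 = 15


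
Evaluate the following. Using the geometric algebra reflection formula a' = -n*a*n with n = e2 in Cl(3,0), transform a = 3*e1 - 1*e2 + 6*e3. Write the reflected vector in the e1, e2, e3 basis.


Reflection formula: a' = -n*a*n, with n = e2 (unit vector, n^2 = 1).
For reflection through hyperplane perp to e2:
The component along e2 flips sign, others stay.
a = (3, -1, 6)
a' = (3, 1, 6)
a' = 3*e1 + 1*e2 + 6*e3


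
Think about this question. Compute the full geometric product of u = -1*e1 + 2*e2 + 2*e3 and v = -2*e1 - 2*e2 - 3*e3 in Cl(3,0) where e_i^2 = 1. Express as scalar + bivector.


In Cl(3,0): e_i^2 = 1, e_ie_j = -e_je_i for i != j.
Scalar part = u . v = (-1)*(-2) + 2*(-2) + 2*(-3)
= 2 + (-4) + (-6) = -8
e12 coeff = (-1)*(-2) - 2*(-2) = 2 - (-4) = 6
e13 coeff = (-1)*(-3) - 2*(-2) = 3 - (-4) = 7
e23 coeff = 2*(-3) - 2*(-2) = -6 - (-4) = -2
uv = -8 + 6*e12 + 7*e13 - 2*e23


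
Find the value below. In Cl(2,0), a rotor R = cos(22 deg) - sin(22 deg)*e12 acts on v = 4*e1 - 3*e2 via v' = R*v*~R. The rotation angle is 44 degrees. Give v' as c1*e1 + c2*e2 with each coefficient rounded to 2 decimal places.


Rotor R = cos(22deg) - sin(22deg)*e12
Rotation angle theta = 2 * 22 = 44 degrees
v' = R*v*~R rotates v by theta.
cos(44deg) = 0.7193, sin(44deg) = 0.6947
v'_1 = 4*cos(44deg) - (-3)*sin(44deg)
= 4*0.7193 - (-3)*0.6947
= 4.96
v'_2 = 4*sin(44deg) + (-3)*cos(44deg)
= 4*0.6947 + (-3)*0.7193
= 0.62
v' = 4.96*e1 + 0.62*e2


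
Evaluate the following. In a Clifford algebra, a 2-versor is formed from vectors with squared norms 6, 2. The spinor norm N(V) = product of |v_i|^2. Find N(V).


Spinor norm N(V) = |v1|^2 * |v2|^2 * ... * |v2|^2
= 6 * 2
Running product: 6, 12
N(V) = 12


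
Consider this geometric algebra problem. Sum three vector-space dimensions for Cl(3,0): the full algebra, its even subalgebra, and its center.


n = 3 + 0 = 3
Total dim = 2^3 = 8
Even subalgebra dim = 2^2 = 4
n is odd, so center dim = 2
Sum = 8 + 4 + 2 = 14


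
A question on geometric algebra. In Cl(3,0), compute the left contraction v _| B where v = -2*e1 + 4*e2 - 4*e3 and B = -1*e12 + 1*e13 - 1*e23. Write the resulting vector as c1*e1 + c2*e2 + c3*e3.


Left contraction v _| B = <vB>_1 (grade-1 part of the geometric product vB).
Using e1_|e12 = e2, e2_|e12 = -e1, e1_|e13 = e3, e3_|e13 = -e1, e2_|e23 = e3, e3_|e23 = -e2:
e1 coeff: -v2*b12 - v3*b13 = -(4)*(-1) - (-4)*(1) = 8
e2 coeff: v1*b12 - v3*b23 = (-2)*(-1) - (-4)*(-1) = -2
e3 coeff: v1*b13 + v2*b23 = (-2)*(1) + (4)*(-1) = -6
v _| B = 8*e1 - 2*e2 - 6*e3


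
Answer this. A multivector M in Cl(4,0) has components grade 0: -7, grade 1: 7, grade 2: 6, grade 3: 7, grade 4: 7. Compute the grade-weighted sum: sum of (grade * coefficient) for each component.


Grade-weighted sum = sum of grade_k * coefficient_k
0*(-7) = 0
1*7 = 7
2*6 = 12
3*7 = 21
4*7 = 28
Total = 0 + 7 + 12 + 21 + 28 = 68


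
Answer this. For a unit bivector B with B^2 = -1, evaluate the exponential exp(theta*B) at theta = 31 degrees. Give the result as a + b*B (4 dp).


For a unit bivector B with B^2 = -1, the exponential series gives
e^(theta*B) = cos(theta) + sin(theta)*B (the GA analogue of Euler's formula).
theta = 31 degrees = 0.541052 rad
cos(31 deg) = 0.8572
sin(31 deg) = 0.5150
exp(theta*B) = 0.8572 + 0.5150*B


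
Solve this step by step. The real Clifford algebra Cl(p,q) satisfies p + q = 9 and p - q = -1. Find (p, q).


We need p + q = 9 and p - q = -1.
Adding: 2p = 9 + (-1) = 8, so p = 4.
Then q = 9 - 4 = 5.
(p, q) = (4, 5)


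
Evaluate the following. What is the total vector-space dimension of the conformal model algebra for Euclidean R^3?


The conformal model of R^3 uses Cl(4,1): the 3 Euclidean generators plus two extra orthogonal generators e+ (e+^2 = +1) and e- (e-^2 = -1), from which the null vectors e0, einf are built.
Number of generators m = 3 + 2 = 5.
dim Cl(p,q) = 2^m = 2^5 = 32


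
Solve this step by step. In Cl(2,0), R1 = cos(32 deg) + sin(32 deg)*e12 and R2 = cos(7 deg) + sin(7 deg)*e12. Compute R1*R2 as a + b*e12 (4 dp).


Same-plane rotors commute and their half-angles add:
R1*R2 = cos(a1 + a2) + sin(a1 + a2)*e12.
a1 + a2 = 32 + 7 = 39 deg
cos(39 deg) = 0.7771
sin(39 deg) = 0.6293
R1*R2 = 0.7771 + 0.6293*e12


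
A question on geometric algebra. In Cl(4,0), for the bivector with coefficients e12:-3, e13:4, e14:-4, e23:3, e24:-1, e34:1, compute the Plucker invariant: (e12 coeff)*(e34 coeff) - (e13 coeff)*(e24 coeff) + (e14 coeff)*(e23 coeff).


Plucker relation: af - be + cd
a*f = (-3)*1 = -3
b*e = 4*(-1) = -4
c*d = (-4)*3 = -12
af - be + cd = -3 - (-4) + (-12)
= -11


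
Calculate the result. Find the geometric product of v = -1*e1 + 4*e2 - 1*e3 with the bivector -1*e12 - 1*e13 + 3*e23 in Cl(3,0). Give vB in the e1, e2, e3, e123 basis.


vB has grade-1 (vector) and grade-3 (trivector) parts: vB = (v _| B) + (v ^ B).
Vector part <vB>_1:
  e1: -v2*b12 - v3*b13 = -(4)*(-1) - (-1)*(-1) = 3
  e2: v1*b12 - v3*b23 = (-1)*(-1) - (-1)*(3) = 4
  e3: v1*b13 + v2*b23 = (-1)*(-1) + (4)*(3) = 13
Trivector part <vB>_3:
  e123: v1*b23 - v2*b13 + v3*b12 = (-1)*(3) - (4)*(-1) + (-1)*(-1) = 2
vB = 3*e1 + 4*e2 + 13*e3 + 2*e123


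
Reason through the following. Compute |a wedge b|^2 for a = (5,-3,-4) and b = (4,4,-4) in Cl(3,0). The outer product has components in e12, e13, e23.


a wedge b = (a1*b2 - a2*b1)*e12 + (a1*b3 - a3*b1)*e13 + (a2*b3 - a3*b2)*e23
e12 coeff: 5*4 - (-3)*4 = 20 - (-12) = 32
e13 coeff: 5*(-4) - (-4)*4 = -20 - (-16) = -4
e23 coeff: (-3)*(-4) - (-4)*4 = 12 - (-16) = 28
|a wedge b|^2 = 32^2 + (-4)^2 + 28^2
= 1024 + 16 + 784
= 1824


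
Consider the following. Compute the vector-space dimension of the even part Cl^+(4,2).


Even subalgebra dimension = 2^(n-1)
n = 4 + 2 = 6
2^(6 - 1) = 2^5 = 32
Verification: sum of C(6,k) for even k = 1 + 15 + 15 + 1 = 32
Result = 32


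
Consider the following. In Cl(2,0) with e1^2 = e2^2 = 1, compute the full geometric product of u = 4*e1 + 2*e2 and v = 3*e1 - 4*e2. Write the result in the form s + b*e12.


Expand: (4*e1 + 2*e2)(3*e1 - 4*e2)
= 4*3*e1e1 + 4*(-4)*e1e2 + 2*3*e2e1 + 2*(-4)*e2e2
Using e1^2 = e2^2 = 1, e2e1 = -e1e2:
Scalar part s = 4*3 + 2*(-4) = 12 + (-8) = 4
Bivector part b = 4*(-4) - 2*3 = -16 - 6 = -22
uv = 4 - 22*e12


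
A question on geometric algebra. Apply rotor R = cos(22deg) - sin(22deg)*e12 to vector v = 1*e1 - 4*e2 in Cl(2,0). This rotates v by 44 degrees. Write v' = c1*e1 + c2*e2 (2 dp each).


Rotor R = cos(22deg) - sin(22deg)*e12
Rotation angle theta = 2 * 22 = 44 degrees
v' = R*v*~R rotates v by theta.
cos(44deg) = 0.7193, sin(44deg) = 0.6947
v'_1 = 1*cos(44deg) - (-4)*sin(44deg)
= 1*0.7193 - (-4)*0.6947
= 3.50
v'_2 = 1*sin(44deg) + (-4)*cos(44deg)
= 1*0.6947 + (-4)*0.7193
= -2.18
v' = 3.50*e1 - 2.18*e2


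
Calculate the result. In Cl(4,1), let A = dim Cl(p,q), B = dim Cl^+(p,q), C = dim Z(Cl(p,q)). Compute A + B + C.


n = 4 + 1 = 5
Total dim = 2^5 = 32
Even subalgebra dim = 2^4 = 16
n is odd, so center dim = 2
Sum = 32 + 16 + 2 = 50


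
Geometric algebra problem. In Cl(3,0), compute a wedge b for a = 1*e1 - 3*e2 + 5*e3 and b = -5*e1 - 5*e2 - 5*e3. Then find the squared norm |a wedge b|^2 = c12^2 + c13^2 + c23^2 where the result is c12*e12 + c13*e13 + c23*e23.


a wedge b = (a1*b2 - a2*b1)*e12 + (a1*b3 - a3*b1)*e13 + (a2*b3 - a3*b2)*e23
e12 coeff: 1*(-5) - (-3)*(-5) = -5 - 15 = -20
e13 coeff: 1*(-5) - 5*(-5) = -5 - (-25) = 20
e23 coeff: (-3)*(-5) - 5*(-5) = 15 - (-25) = 40
|a wedge b|^2 = (-20)^2 + 20^2 + 40^2
= 400 + 400 + 1600
= 2400


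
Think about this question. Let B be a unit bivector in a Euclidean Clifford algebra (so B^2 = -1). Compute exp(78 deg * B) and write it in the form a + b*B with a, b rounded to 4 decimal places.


For a unit bivector B with B^2 = -1, the exponential series gives
e^(theta*B) = cos(theta) + sin(theta)*B (the GA analogue of Euler's formula).
theta = 78 degrees = 1.361357 rad
cos(78 deg) = 0.2079
sin(78 deg) = 0.9781
exp(theta*B) = 0.2079 + 0.9781*B


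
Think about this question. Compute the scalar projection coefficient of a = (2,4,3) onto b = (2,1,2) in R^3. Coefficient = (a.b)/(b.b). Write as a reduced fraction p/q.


Projection coefficient = (a . b) / (b . b)
a . b = 2*2 + 4*1 + 3*2
= 4 + 4 + 6 = 14
b . b = 2^2 + 1^2 + 2^2
= 4 + 1 + 4 = 9
Coefficient = 14/9
In lowest terms: 14/9


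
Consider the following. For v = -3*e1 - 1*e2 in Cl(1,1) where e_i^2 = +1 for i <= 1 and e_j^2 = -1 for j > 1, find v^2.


v^2 = sum of c_i^2 * e_i^2
Positive signature terms (e_i^2 = +1): (-3)^2 = 9
Negative signature terms (e_j^2 = -1): (-1)^2 = 1
v^2 = 9 - 1 = 8


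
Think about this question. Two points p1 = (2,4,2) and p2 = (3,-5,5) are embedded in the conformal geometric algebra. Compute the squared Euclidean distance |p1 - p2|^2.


p1 - p2 = (-1, 9, -3)
|p1 - p2|^2 = (-1)^2 + 9^2 + (-3)^2
= 1 + 81 + 9
= 91


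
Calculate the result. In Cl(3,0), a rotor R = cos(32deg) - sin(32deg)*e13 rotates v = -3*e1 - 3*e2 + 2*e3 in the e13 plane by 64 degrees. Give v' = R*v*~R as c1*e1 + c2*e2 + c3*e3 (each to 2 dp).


Rotor R = cos(32deg) - sin(32deg)*e13
Rotation angle theta = 2 * 32 = 64 degrees in the e13 plane (e1 -> e3).
The component perpendicular to the plane (e2) is invariant: v'_2 = v2 = -3.00
cos(64deg) = 0.4384, sin(64deg) = 0.8988
v'_1 = v1*cos(theta) - v3*sin(theta) = -3*0.4384 - 2*0.8988 = -3.11
v'_3 = v1*sin(theta) + v3*cos(theta) = -3*0.8988 + 2*0.4384 = -1.82
v' = -3.11*e1 - 3.00*e2 - 1.82*e3


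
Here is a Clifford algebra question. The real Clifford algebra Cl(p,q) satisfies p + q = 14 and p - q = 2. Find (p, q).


We need p + q = 14 and p - q = 2.
Adding: 2p = 14 + 2 = 16, so p = 8.
Then q = 14 - 8 = 6.
(p, q) = (8, 6)


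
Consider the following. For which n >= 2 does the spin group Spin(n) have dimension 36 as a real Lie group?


dim Spin(n) = dim so(n) = n(n-1)/2.
Solve n(n-1)/2 = 36, i.e. n^2 - n - 72 = 0.
Discriminant = 1 + 8*36 = 289
n = (1 + sqrt(289))/2 = (1 + 17)/2 = 9


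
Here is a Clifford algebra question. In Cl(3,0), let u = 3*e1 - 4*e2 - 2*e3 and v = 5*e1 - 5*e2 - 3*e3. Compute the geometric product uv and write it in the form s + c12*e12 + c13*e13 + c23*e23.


In Cl(3,0): e_i^2 = 1, e_ie_j = -e_je_i for i != j.
Scalar part = u . v = 3*5 + (-4)*(-5) + (-2)*(-3)
= 15 + 20 + 6 = 41
e12 coeff = 3*(-5) - (-4)*5 = -15 - (-20) = 5
e13 coeff = 3*(-3) - (-2)*5 = -9 - (-10) = 1
e23 coeff = (-4)*(-3) - (-2)*(-5) = 12 - 10 = 2
uv = 41 + 5*e12 + 1*e13 + 2*e23


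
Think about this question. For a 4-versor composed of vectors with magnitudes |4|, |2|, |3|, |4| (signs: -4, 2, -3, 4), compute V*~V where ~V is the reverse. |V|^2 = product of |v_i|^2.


Each vector v_i has |v_i|^2 = s_i^2
Squared scales: (-4)^2 = 16, 2^2 = 4, (-3)^2 = 9, 4^2 = 16
|V|^2 = 16 * 4 * 9 * 16
= 9216


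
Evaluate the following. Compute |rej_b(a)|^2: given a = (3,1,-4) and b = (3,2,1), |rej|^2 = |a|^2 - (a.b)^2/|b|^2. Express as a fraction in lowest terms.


|a|^2 = 3^2 + 1^2 + (-4)^2 = 26
|b|^2 = 3^2 + 2^2 + 1^2 = 14
a . b = 3*3 + 1*2 + (-4)*1 = 7
(a.b)^2 = 7^2 = 49
|rej|^2 = 26 - 49/14
= (364 - 49)/14
= 315/14
In lowest terms: 45/2


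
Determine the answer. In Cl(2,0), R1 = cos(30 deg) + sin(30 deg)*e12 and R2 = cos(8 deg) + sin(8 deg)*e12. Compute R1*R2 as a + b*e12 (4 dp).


Same-plane rotors commute and their half-angles add:
R1*R2 = cos(a1 + a2) + sin(a1 + a2)*e12.
a1 + a2 = 30 + 8 = 38 deg
cos(38 deg) = 0.7880
sin(38 deg) = 0.6157
R1*R2 = 0.7880 + 0.6157*e12


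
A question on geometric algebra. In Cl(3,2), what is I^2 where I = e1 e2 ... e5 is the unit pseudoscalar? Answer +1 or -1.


The pseudoscalar I = e1...e_n (product of all n generators) of Cl(p,q) satisfies I^2 = (-1)^(q + n(n-1)/2).
p = 3, q = 2, n = p + q = 5
n(n-1)/2 = 5 * 4 / 2 = 10
Exponent = q + n(n-1)/2 = 2 + 10 = 12
I^2 = (-1)^12 = +1


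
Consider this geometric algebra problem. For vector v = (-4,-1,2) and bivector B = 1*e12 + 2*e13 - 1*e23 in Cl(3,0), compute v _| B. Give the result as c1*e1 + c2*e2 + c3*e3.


Left contraction v _| B = <vB>_1 (grade-1 part of the geometric product vB).
Using e1_|e12 = e2, e2_|e12 = -e1, e1_|e13 = e3, e3_|e13 = -e1, e2_|e23 = e3, e3_|e23 = -e2:
e1 coeff: -v2*b12 - v3*b13 = -(-1)*(1) - (2)*(2) = -3
e2 coeff: v1*b12 - v3*b23 = (-4)*(1) - (2)*(-1) = -2
e3 coeff: v1*b13 + v2*b23 = (-4)*(2) + (-1)*(-1) = -7
v _| B = -3*e1 - 2*e2 - 7*e3


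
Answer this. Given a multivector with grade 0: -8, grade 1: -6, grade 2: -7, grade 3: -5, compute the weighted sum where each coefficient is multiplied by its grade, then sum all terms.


Grade-weighted sum = sum of grade_k * coefficient_k
0*(-8) = 0
1*(-6) = -6
2*(-7) = -14
3*(-5) = -15
Total = 0 + (-6) + (-14) + (-15) = -35


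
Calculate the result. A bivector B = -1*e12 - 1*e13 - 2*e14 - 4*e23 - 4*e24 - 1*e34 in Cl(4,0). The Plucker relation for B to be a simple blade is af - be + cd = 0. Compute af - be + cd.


Plucker relation: af - be + cd
a*f = (-1)*(-1) = 1
b*e = (-1)*(-4) = 4
c*d = (-2)*(-4) = 8
af - be + cd = 1 - 4 + 8
= 5


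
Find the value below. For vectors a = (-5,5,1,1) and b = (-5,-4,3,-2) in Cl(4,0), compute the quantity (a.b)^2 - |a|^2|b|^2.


a . b = (-5)*(-5) + 5*(-4) + 1*3 + 1*(-2)
= 25 + (-20) + 3 + (-2) = 6
|a|^2 = (-5)^2 + 5^2 + 1^2 + 1^2 = 52
|b|^2 = (-5)^2 + (-4)^2 + 3^2 + (-2)^2 = 54
(a.b)^2 = 6^2 = 36
|a|^2 * |b|^2 = 52 * 54 = 2808
Result = 36 - 2808 = -2772


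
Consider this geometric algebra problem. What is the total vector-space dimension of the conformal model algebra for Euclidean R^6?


The conformal model of R^6 uses Cl(7,1): the 6 Euclidean generators plus two extra orthogonal generators e+ (e+^2 = +1) and e- (e-^2 = -1), from which the null vectors e0, einf are built.
Number of generators m = 6 + 2 = 8.
dim Cl(p,q) = 2^m = 2^8 = 256


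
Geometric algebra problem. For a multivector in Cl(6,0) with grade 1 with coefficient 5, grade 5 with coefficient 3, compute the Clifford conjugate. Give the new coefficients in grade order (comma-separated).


Clifford conjugate sign for grade k: (-1)^(k(k+1)/2)
Grade 1: (-1)^(1*2/2) = (-1)^1 = -1, coeff 5 -> -5
Grade 5: (-1)^(5*6/2) = (-1)^15 = -1, coeff 3 -> -3
Conjugated coefficients: -5, -3


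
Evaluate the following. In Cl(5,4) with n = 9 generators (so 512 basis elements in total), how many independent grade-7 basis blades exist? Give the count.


Number of grade-k basis blades in Cl(p,q) with n = p + q is C(n, k).
n = 5 + 4 = 9
C(9, 7) = 9! / (7! * 2!)
= 362880 / (5040 * 2)
= 36


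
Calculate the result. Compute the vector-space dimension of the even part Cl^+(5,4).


Even subalgebra dimension = 2^(n-1)
n = 5 + 4 = 9
2^(9 - 1) = 2^8 = 256
Verification: sum of C(9,k) for even k = 1 + 36 + 126 + 84 + 9 = 256
Result = 256


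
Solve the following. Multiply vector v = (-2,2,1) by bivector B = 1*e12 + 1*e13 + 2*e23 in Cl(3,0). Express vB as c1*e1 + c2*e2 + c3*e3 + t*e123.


vB has grade-1 (vector) and grade-3 (trivector) parts: vB = (v _| B) + (v ^ B).
Vector part <vB>_1:
  e1: -v2*b12 - v3*b13 = -(2)*(1) - (1)*(1) = -3
  e2: v1*b12 - v3*b23 = (-2)*(1) - (1)*(2) = -4
  e3: v1*b13 + v2*b23 = (-2)*(1) + (2)*(2) = 2
Trivector part <vB>_3:
  e123: v1*b23 - v2*b13 + v3*b12 = (-2)*(2) - (2)*(1) + (1)*(1) = -5
vB = -3*e1 - 4*e2 + 2*e3 - 5*e123


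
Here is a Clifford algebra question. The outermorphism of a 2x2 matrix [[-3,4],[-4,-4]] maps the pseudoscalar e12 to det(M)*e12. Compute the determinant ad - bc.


The outermorphism of a linear map f sends e1^e2 to f(e1)^f(e2).
f(e1) = -3*e1 - 4*e2
f(e2) = 4*e1 - 4*e2
f(e1) ^ f(e2) = (-3*e1 - 4*e2) ^ (4*e1 - 4*e2)
= (-3)*(-4)*e12 + (-4)*4*e21
= (12 - (-16))*e12
= 28*e12
Coefficient = 28


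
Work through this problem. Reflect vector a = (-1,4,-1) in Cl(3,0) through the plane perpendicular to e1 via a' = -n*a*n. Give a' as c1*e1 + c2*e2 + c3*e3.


Reflection formula: a' = -n*a*n, with n = e1 (unit vector, n^2 = 1).
For reflection through hyperplane perp to e1:
The component along e1 flips sign, others stay.
a = (-1, 4, -1)
a' = (1, 4, -1)
a' = 1*e1 + 4*e2 - 1*e3


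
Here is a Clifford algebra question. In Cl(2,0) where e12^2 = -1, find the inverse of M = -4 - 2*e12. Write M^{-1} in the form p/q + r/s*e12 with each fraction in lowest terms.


M = -4 - 2*e12, where e12^2 = -1.
Since M commutes with its reverse ~M = a - b*e12, M * ~M = a^2 - b^2*e12^2 = a^2 + b^2.
So M^{-1} = ~M / (a^2 + b^2) = (a - b*e12)/(a^2 + b^2).
a^2 + b^2 = 16 + 4 = 20
Scalar part = -4/20 = -1/5
Bivector coeff = 2/20 = 1/10
M^{-1} = -1/5 + 1/10*e12


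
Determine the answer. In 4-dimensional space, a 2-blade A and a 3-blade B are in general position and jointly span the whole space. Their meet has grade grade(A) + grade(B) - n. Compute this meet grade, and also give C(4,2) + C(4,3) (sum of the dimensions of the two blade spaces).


Meet grade = grade(A) + grade(B) - n
= 2 + 3 - 4 = 1
C(4,2) = 6
C(4,3) = 4
dim_A + dim_B = 6 + 4 = 10


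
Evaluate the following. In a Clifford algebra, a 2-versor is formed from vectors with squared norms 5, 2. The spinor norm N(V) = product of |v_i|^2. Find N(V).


Spinor norm N(V) = |v1|^2 * |v2|^2 * ... * |v2|^2
= 5 * 2
Running product: 5, 10
N(V) = 10


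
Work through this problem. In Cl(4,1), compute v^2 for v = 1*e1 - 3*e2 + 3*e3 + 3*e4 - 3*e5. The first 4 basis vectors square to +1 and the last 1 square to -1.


v^2 = sum of c_i^2 * e_i^2
Positive signature terms (e_i^2 = +1): 1^2 + (-3)^2 + 3^2 + 3^2 = 28
Negative signature terms (e_j^2 = -1): (-3)^2 = 9
v^2 = 28 - 9 = 19


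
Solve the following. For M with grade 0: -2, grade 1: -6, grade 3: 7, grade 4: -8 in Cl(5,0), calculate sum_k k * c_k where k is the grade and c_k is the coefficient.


Grade-weighted sum = sum of grade_k * coefficient_k
0*(-2) = 0
1*(-6) = -6
3*7 = 21
4*(-8) = -32
Total = 0 + (-6) + 21 + (-32) = -17


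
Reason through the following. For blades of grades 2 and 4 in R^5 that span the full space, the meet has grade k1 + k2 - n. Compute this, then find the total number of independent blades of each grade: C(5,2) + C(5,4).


Meet grade = grade(A) + grade(B) - n
= 2 + 4 - 5 = 1
C(5,2) = 10
C(5,4) = 5
dim_A + dim_B = 10 + 5 = 15


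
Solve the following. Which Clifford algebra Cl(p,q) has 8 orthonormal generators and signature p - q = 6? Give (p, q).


We need p + q = 8 and p - q = 6.
Adding: 2p = 8 + 6 = 14, so p = 7.
Then q = 8 - 7 = 1.
(p, q) = (7, 1)


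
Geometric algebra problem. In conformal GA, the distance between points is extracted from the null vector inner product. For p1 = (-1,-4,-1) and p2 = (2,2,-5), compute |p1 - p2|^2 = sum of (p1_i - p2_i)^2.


p1 - p2 = (-3, -6, 4)
|p1 - p2|^2 = (-3)^2 + (-6)^2 + 4^2
= 9 + 36 + 16
= 61


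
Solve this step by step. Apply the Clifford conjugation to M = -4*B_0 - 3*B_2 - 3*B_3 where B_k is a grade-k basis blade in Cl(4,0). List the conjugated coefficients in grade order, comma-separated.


Clifford conjugate sign for grade k: (-1)^(k(k+1)/2)
Grade 0: (-1)^(0*1/2) = (-1)^0 = 1, coeff -4 -> -4
Grade 2: (-1)^(2*3/2) = (-1)^3 = -1, coeff -3 -> 3
Grade 3: (-1)^(3*4/2) = (-1)^6 = 1, coeff -3 -> -3
Conjugated coefficients: -4, 3, -3


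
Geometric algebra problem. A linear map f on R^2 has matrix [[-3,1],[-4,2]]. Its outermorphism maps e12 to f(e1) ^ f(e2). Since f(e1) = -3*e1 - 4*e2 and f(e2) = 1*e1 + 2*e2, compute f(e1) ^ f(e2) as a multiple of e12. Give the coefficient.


The outermorphism of a linear map f sends e1^e2 to f(e1)^f(e2).
f(e1) = -3*e1 - 4*e2
f(e2) = 1*e1 + 2*e2
f(e1) ^ f(e2) = (-3*e1 - 4*e2) ^ (1*e1 + 2*e2)
= (-3)*2*e12 + (-4)*1*e21
= (-6 - (-4))*e12
= -2*e12
Coefficient = -2


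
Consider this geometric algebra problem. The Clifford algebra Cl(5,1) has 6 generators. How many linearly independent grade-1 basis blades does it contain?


Number of grade-k basis blades in Cl(p,q) with n = p + q is C(n, k).
n = 5 + 1 = 6
C(6, 1) = 6! / (1! * 5!)
= 720 / (1 * 120)
= 6


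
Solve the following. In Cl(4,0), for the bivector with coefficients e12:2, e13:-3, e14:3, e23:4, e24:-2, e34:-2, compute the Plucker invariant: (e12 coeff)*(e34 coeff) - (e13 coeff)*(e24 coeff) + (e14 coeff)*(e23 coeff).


Plucker relation: af - be + cd
a*f = 2*(-2) = -4
b*e = (-3)*(-2) = 6
c*d = 3*4 = 12
af - be + cd = -4 - 6 + 12
= 2


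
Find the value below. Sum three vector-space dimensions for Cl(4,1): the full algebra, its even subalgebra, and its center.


n = 4 + 1 = 5
Total dim = 2^5 = 32
Even subalgebra dim = 2^4 = 16
n is odd, so center dim = 2
Sum = 32 + 16 + 2 = 50


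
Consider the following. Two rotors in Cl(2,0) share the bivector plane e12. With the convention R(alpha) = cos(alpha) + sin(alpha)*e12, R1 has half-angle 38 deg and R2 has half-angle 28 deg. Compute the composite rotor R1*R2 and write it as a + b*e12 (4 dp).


Same-plane rotors commute and their half-angles add:
R1*R2 = cos(a1 + a2) + sin(a1 + a2)*e12.
a1 + a2 = 38 + 28 = 66 deg
cos(66 deg) = 0.4067
sin(66 deg) = 0.9135
R1*R2 = 0.4067 + 0.9135*e12


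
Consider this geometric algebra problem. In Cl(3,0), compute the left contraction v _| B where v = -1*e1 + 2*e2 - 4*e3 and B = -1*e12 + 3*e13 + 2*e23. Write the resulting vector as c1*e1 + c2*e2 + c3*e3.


Left contraction v _| B = <vB>_1 (grade-1 part of the geometric product vB).
Using e1_|e12 = e2, e2_|e12 = -e1, e1_|e13 = e3, e3_|e13 = -e1, e2_|e23 = e3, e3_|e23 = -e2:
e1 coeff: -v2*b12 - v3*b13 = -(2)*(-1) - (-4)*(3) = 14
e2 coeff: v1*b12 - v3*b23 = (-1)*(-1) - (-4)*(2) = 9
e3 coeff: v1*b13 + v2*b23 = (-1)*(3) + (2)*(2) = 1
v _| B = 14*e1 + 9*e2 + 1*e3


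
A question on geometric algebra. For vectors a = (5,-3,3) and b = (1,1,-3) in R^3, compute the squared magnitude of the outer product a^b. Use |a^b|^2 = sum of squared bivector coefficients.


a wedge b = (a1*b2 - a2*b1)*e12 + (a1*b3 - a3*b1)*e13 + (a2*b3 - a3*b2)*e23
e12 coeff: 5*1 - (-3)*1 = 5 - (-3) = 8
e13 coeff: 5*(-3) - 3*1 = -15 - 3 = -18
e23 coeff: (-3)*(-3) - 3*1 = 9 - 3 = 6
|a wedge b|^2 = 8^2 + (-18)^2 + 6^2
= 64 + 324 + 36
= 424


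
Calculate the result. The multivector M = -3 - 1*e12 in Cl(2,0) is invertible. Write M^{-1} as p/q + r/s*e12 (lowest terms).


M = -3 - 1*e12, where e12^2 = -1.
Since M commutes with its reverse ~M = a - b*e12, M * ~M = a^2 - b^2*e12^2 = a^2 + b^2.
So M^{-1} = ~M / (a^2 + b^2) = (a - b*e12)/(a^2 + b^2).
a^2 + b^2 = 9 + 1 = 10
Scalar part = -3/10 = -3/10
Bivector coeff = 1/10 = 1/10
M^{-1} = -3/10 + 1/10*e12


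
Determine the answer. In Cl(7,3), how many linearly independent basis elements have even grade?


Even subalgebra dimension = 2^(n-1)
n = 7 + 3 = 10
2^(10 - 1) = 2^9 = 512
Verification: sum of C(10,k) for even k = 1 + 45 + 210 + 210 + 45 + 1 = 512
Result = 512


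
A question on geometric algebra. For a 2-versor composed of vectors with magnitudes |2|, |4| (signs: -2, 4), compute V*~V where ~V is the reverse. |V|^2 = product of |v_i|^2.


Each vector v_i has |v_i|^2 = s_i^2
Squared scales: (-2)^2 = 4, 4^2 = 16
|V|^2 = 4 * 16
= 64


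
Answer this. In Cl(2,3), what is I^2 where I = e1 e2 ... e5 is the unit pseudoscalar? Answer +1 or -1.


The pseudoscalar I = e1...e_n (product of all n generators) of Cl(p,q) satisfies I^2 = (-1)^(q + n(n-1)/2).
p = 2, q = 3, n = p + q = 5
n(n-1)/2 = 5 * 4 / 2 = 10
Exponent = q + n(n-1)/2 = 3 + 10 = 13
I^2 = (-1)^13 = -1


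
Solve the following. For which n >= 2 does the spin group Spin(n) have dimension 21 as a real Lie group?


dim Spin(n) = dim so(n) = n(n-1)/2.
Solve n(n-1)/2 = 21, i.e. n^2 - n - 42 = 0.
Discriminant = 1 + 8*21 = 169
n = (1 + sqrt(169))/2 = (1 + 13)/2 = 7


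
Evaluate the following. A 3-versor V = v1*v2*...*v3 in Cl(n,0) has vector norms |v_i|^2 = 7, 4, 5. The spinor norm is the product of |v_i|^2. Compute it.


Spinor norm N(V) = |v1|^2 * |v2|^2 * ... * |v3|^2
= 7 * 4 * 5
Running product: 7, 28, 140
N(V) = 140


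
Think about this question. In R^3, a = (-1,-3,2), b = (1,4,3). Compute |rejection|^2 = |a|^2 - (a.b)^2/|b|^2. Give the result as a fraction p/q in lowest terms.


|a|^2 = (-1)^2 + (-3)^2 + 2^2 = 14
|b|^2 = 1^2 + 4^2 + 3^2 = 26
a . b = (-1)*1 + (-3)*4 + 2*3 = -7
(a.b)^2 = (-7)^2 = 49
|rej|^2 = 14 - 49/26
= (364 - 49)/26
= 315/26
In lowest terms: 315/26


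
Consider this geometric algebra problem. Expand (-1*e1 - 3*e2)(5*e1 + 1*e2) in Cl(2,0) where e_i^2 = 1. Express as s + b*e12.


Expand: (-1*e1 - 3*e2)(5*e1 + 1*e2)
= (-1)*5*e1e1 + (-1)*1*e1e2 + (-3)*5*e2e1 + (-3)*1*e2e2
Using e1^2 = e2^2 = 1, e2e1 = -e1e2:
Scalar part s = (-1)*5 + (-3)*1 = -5 + (-3) = -8
Bivector part b = (-1)*1 - (-3)*5 = -1 - (-15) = 14
uv = -8 + 14*e12


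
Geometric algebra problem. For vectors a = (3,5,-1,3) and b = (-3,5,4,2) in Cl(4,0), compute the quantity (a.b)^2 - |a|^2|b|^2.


a . b = 3*(-3) + 5*5 + (-1)*4 + 3*2
= -9 + 25 + (-4) + 6 = 18
|a|^2 = 3^2 + 5^2 + (-1)^2 + 3^2 = 44
|b|^2 = (-3)^2 + 5^2 + 4^2 + 2^2 = 54
(a.b)^2 = 18^2 = 324
|a|^2 * |b|^2 = 44 * 54 = 2376
Result = 324 - 2376 = -2052


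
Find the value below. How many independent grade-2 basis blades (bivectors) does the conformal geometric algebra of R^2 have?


The conformal model of R^2 uses Cl(3,1) with m = 2 + 2 = 4 generators.
Number of grade-2 blades = C(m, 2) = C(4, 2)
= 4*3/2 = 6


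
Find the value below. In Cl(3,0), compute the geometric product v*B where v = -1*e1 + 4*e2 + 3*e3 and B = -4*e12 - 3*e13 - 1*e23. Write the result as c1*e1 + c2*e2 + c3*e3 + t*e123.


vB has grade-1 (vector) and grade-3 (trivector) parts: vB = (v _| B) + (v ^ B).
Vector part <vB>_1:
  e1: -v2*b12 - v3*b13 = -(4)*(-4) - (3)*(-3) = 25
  e2: v1*b12 - v3*b23 = (-1)*(-4) - (3)*(-1) = 7
  e3: v1*b13 + v2*b23 = (-1)*(-3) + (4)*(-1) = -1
Trivector part <vB>_3:
  e123: v1*b23 - v2*b13 + v3*b12 = (-1)*(-1) - (4)*(-3) + (3)*(-4) = 1
vB = 25*e1 + 7*e2 - 1*e3 + 1*e123


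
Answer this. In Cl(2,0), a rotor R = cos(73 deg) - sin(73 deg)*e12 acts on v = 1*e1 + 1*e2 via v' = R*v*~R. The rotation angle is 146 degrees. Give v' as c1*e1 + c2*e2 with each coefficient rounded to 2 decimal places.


Rotor R = cos(73deg) - sin(73deg)*e12
Rotation angle theta = 2 * 73 = 146 degrees
v' = R*v*~R rotates v by theta.
cos(146deg) = -0.8290, sin(146deg) = 0.5592
v'_1 = 1*cos(146deg) - 1*sin(146deg)
= 1*(-0.8290) - 1*0.5592
= -1.39
v'_2 = 1*sin(146deg) + 1*cos(146deg)
= 1*0.5592 + 1*(-0.8290)
= -0.27
v' = -1.39*e1 - 0.27*e2


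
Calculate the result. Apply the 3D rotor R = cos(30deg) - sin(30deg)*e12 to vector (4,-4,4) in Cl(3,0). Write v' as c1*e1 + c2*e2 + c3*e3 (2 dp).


Rotor R = cos(30deg) - sin(30deg)*e12
Rotation angle theta = 2 * 30 = 60 degrees in the e12 plane (e1 -> e2).
The component perpendicular to the plane (e3) is invariant: v'_3 = v3 = 4.00
cos(60deg) = 0.5000, sin(60deg) = 0.8660
v'_1 = v1*cos(theta) - v2*sin(theta) = 4*0.5000 - (-4)*0.8660 = 5.46
v'_2 = v1*sin(theta) + v2*cos(theta) = 4*0.8660 + (-4)*0.5000 = 1.46
v' = 5.46*e1 + 1.46*e2 + 4.00*e3


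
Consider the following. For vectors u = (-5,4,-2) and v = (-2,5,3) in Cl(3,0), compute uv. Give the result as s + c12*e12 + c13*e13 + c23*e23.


In Cl(3,0): e_i^2 = 1, e_ie_j = -e_je_i for i != j.
Scalar part = u . v = (-5)*(-2) + 4*5 + (-2)*3
= 10 + 20 + (-6) = 24
e12 coeff = (-5)*5 - 4*(-2) = -25 - (-8) = -17
e13 coeff = (-5)*3 - (-2)*(-2) = -15 - 4 = -19
e23 coeff = 4*3 - (-2)*5 = 12 - (-10) = 22
uv = 24 - 17*e12 - 19*e13 + 22*e23


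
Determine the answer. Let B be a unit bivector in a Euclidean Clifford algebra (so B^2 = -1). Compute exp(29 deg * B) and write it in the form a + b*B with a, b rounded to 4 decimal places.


For a unit bivector B with B^2 = -1, the exponential series gives
e^(theta*B) = cos(theta) + sin(theta)*B (the GA analogue of Euler's formula).
theta = 29 degrees = 0.506145 rad
cos(29 deg) = 0.8746
sin(29 deg) = 0.4848
exp(theta*B) = 0.8746 + 0.4848*B


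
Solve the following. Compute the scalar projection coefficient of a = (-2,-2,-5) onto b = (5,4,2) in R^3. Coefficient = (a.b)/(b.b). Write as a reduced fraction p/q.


Projection coefficient = (a . b) / (b . b)
a . b = (-2)*5 + (-2)*4 + (-5)*2
= -10 + (-8) + (-10) = -28
b . b = 5^2 + 4^2 + 2^2
= 25 + 16 + 4 = 45
Coefficient = -28/45
In lowest terms: -28/45


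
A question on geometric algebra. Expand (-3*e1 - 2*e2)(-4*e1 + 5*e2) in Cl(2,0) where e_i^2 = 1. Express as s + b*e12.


Expand: (-3*e1 - 2*e2)(-4*e1 + 5*e2)
= (-3)*(-4)*e1e1 + (-3)*5*e1e2 + (-2)*(-4)*e2e1 + (-2)*5*e2e2
Using e1^2 = e2^2 = 1, e2e1 = -e1e2:
Scalar part s = (-3)*(-4) + (-2)*5 = 12 + (-10) = 2
Bivector part b = (-3)*5 - (-2)*(-4) = -15 - 8 = -23
uv = 2 - 23*e12


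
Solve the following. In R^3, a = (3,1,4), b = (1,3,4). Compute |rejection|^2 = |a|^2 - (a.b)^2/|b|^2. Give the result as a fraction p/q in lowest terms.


|a|^2 = 3^2 + 1^2 + 4^2 = 26
|b|^2 = 1^2 + 3^2 + 4^2 = 26
a . b = 3*1 + 1*3 + 4*4 = 22
(a.b)^2 = 22^2 = 484
|rej|^2 = 26 - 484/26
= (676 - 484)/26
= 192/26
In lowest terms: 96/13


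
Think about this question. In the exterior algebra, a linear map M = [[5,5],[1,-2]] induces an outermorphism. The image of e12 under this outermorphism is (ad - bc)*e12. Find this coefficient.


The outermorphism of a linear map f sends e1^e2 to f(e1)^f(e2).
f(e1) = 5*e1 + 1*e2
f(e2) = 5*e1 - 2*e2
f(e1) ^ f(e2) = (5*e1 + 1*e2) ^ (5*e1 - 2*e2)
= 5*(-2)*e12 + 1*5*e21
= (-10 - 5)*e12
= -15*e12
Coefficient = -15


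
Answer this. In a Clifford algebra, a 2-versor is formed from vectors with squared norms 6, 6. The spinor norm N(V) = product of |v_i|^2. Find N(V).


Spinor norm N(V) = |v1|^2 * |v2|^2 * ... * |v2|^2
= 6 * 6
Running product: 6, 36
N(V) = 36


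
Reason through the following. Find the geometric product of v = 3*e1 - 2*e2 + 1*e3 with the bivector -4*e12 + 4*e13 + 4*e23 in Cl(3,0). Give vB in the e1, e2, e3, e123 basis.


vB has grade-1 (vector) and grade-3 (trivector) parts: vB = (v _| B) + (v ^ B).
Vector part <vB>_1:
  e1: -v2*b12 - v3*b13 = -(-2)*(-4) - (1)*(4) = -12
  e2: v1*b12 - v3*b23 = (3)*(-4) - (1)*(4) = -16
  e3: v1*b13 + v2*b23 = (3)*(4) + (-2)*(4) = 4
Trivector part <vB>_3:
  e123: v1*b23 - v2*b13 + v3*b12 = (3)*(4) - (-2)*(4) + (1)*(-4) = 16
vB = -12*e1 - 16*e2 + 4*e3 + 16*e123


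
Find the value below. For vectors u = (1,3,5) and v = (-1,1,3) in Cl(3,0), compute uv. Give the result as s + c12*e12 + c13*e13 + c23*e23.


In Cl(3,0): e_i^2 = 1, e_ie_j = -e_je_i for i != j.
Scalar part = u . v = 1*(-1) + 3*1 + 5*3
= -1 + 3 + 15 = 17
e12 coeff = 1*1 - 3*(-1) = 1 - (-3) = 4
e13 coeff = 1*3 - 5*(-1) = 3 - (-5) = 8
e23 coeff = 3*3 - 5*1 = 9 - 5 = 4
uv = 17 + 4*e12 + 8*e13 + 4*e23


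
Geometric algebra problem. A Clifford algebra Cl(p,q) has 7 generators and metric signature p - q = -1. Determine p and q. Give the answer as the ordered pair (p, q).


We need p + q = 7 and p - q = -1.
Adding: 2p = 7 + (-1) = 6, so p = 3.
Then q = 7 - 3 = 4.
(p, q) = (3, 4)


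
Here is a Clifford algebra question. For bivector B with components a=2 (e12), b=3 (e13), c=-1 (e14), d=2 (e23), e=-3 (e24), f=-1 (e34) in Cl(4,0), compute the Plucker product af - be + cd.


Plucker relation: af - be + cd
a*f = 2*(-1) = -2
b*e = 3*(-3) = -9
c*d = (-1)*2 = -2
af - be + cd = -2 - (-9) + (-2)
= 5


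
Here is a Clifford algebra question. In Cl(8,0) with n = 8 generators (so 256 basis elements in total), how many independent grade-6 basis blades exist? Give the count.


Number of grade-k basis blades in Cl(p,q) with n = p + q is C(n, k).
n = 8 + 0 = 8
C(8, 6) = 8! / (6! * 2!)
= 40320 / (720 * 2)
= 28


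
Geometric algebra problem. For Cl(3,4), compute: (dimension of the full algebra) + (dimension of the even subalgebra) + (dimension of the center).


n = 3 + 4 = 7
Total dim = 2^7 = 128
Even subalgebra dim = 2^6 = 64
n is odd, so center dim = 2
Sum = 128 + 64 + 2 = 194


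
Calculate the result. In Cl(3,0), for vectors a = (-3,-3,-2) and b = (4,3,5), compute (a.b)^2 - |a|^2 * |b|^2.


a . b = (-3)*4 + (-3)*3 + (-2)*5
= -12 + (-9) + (-10) = -31
|a|^2 = (-3)^2 + (-3)^2 + (-2)^2 = 22
|b|^2 = 4^2 + 3^2 + 5^2 = 50
(a.b)^2 = (-31)^2 = 961
|a|^2 * |b|^2 = 22 * 50 = 1100
Result = 961 - 1100 = -139


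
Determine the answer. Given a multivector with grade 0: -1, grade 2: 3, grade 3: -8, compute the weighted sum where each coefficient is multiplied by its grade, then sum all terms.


Grade-weighted sum = sum of grade_k * coefficient_k
0*(-1) = 0
2*3 = 6
3*(-8) = -24
Total = 0 + 6 + (-24) = -18


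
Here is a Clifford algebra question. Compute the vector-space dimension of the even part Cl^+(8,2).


Even subalgebra dimension = 2^(n-1)
n = 8 + 2 = 10
2^(10 - 1) = 2^9 = 512
Verification: sum of C(10,k) for even k = 1 + 45 + 210 + 210 + 45 + 1 = 512
Result = 512


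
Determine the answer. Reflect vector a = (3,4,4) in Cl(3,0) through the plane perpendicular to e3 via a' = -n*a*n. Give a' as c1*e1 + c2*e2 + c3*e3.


Reflection formula: a' = -n*a*n, with n = e3 (unit vector, n^2 = 1).
For reflection through hyperplane perp to e3:
The component along e3 flips sign, others stay.
a = (3, 4, 4)
a' = (3, 4, -4)
a' = 3*e1 + 4*e2 - 4*e3


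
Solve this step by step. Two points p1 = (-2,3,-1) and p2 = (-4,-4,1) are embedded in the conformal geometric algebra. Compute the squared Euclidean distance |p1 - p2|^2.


p1 - p2 = (2, 7, -2)
|p1 - p2|^2 = 2^2 + 7^2 + (-2)^2
= 4 + 49 + 4
= 57


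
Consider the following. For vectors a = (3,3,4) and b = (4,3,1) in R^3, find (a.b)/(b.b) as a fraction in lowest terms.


Projection coefficient = (a . b) / (b . b)
a . b = 3*4 + 3*3 + 4*1
= 12 + 9 + 4 = 25
b . b = 4^2 + 3^2 + 1^2
= 16 + 9 + 1 = 26
Coefficient = 25/26
In lowest terms: 25/26


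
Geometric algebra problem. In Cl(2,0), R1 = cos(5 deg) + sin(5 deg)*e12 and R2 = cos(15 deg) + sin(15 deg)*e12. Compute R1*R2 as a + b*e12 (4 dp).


Same-plane rotors commute and their half-angles add:
R1*R2 = cos(a1 + a2) + sin(a1 + a2)*e12.
a1 + a2 = 5 + 15 = 20 deg
cos(20 deg) = 0.9397
sin(20 deg) = 0.3420
R1*R2 = 0.9397 + 0.3420*e12


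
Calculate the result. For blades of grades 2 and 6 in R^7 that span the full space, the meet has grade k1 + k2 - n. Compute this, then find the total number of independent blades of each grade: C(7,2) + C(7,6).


Meet grade = grade(A) + grade(B) - n
= 2 + 6 - 7 = 1
C(7,2) = 21
C(7,6) = 7
dim_A + dim_B = 21 + 7 = 28


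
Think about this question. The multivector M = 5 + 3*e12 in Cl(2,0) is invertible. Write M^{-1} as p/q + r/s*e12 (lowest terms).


M = 5 + 3*e12, where e12^2 = -1.
Since M commutes with its reverse ~M = a - b*e12, M * ~M = a^2 - b^2*e12^2 = a^2 + b^2.
So M^{-1} = ~M / (a^2 + b^2) = (a - b*e12)/(a^2 + b^2).
a^2 + b^2 = 25 + 9 = 34
Scalar part = 5/34 = 5/34
Bivector coeff = -3/34 = -3/34
M^{-1} = 5/34 - 3/34*e12


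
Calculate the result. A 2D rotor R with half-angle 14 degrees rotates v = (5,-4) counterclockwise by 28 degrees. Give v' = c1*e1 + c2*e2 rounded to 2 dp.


Rotor R = cos(14deg) - sin(14deg)*e12
Rotation angle theta = 2 * 14 = 28 degrees
v' = R*v*~R rotates v by theta.
cos(28deg) = 0.8829, sin(28deg) = 0.4695
v'_1 = 5*cos(28deg) - (-4)*sin(28deg)
= 5*0.8829 - (-4)*0.4695
= 6.29
v'_2 = 5*sin(28deg) + (-4)*cos(28deg)
= 5*0.4695 + (-4)*0.8829
= -1.18
v' = 6.29*e1 - 1.18*e2


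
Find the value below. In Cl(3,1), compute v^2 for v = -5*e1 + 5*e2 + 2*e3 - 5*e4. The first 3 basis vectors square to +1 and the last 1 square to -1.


v^2 = sum of c_i^2 * e_i^2
Positive signature terms (e_i^2 = +1): (-5)^2 + 5^2 + 2^2 = 54
Negative signature terms (e_j^2 = -1): (-5)^2 = 25
v^2 = 54 - 25 = 29


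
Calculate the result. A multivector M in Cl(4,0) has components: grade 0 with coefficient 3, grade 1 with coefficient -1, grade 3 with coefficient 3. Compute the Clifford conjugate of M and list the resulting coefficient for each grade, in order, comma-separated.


Clifford conjugate sign for grade k: (-1)^(k(k+1)/2)
Grade 0: (-1)^(0*1/2) = (-1)^0 = 1, coeff 3 -> 3
Grade 1: (-1)^(1*2/2) = (-1)^1 = -1, coeff -1 -> 1
Grade 3: (-1)^(3*4/2) = (-1)^6 = 1, coeff 3 -> 3
Conjugated coefficients: 3, 1, 3
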